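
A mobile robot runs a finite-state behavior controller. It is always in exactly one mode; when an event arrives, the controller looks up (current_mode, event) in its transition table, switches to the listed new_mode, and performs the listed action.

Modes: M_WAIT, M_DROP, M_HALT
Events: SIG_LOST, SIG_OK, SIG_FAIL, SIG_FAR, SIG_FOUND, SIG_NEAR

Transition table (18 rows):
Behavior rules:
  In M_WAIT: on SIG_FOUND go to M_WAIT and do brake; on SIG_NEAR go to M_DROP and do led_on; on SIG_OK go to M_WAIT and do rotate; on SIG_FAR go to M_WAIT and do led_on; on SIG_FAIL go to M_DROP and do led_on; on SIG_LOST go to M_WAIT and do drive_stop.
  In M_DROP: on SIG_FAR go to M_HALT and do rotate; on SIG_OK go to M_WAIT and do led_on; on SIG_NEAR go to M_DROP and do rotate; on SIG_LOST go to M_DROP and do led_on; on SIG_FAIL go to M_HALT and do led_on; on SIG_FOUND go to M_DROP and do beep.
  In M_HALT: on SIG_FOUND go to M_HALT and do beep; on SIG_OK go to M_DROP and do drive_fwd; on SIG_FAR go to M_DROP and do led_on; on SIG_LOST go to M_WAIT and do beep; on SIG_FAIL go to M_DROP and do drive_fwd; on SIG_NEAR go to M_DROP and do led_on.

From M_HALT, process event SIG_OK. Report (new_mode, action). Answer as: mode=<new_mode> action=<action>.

mode=M_DROP action=drive_fwd

current mode = M_HALT; filter table to that mode:
  (M_HALT, SIG_FOUND) → (M_HALT, beep)
  (M_HALT, SIG_OK) → (M_DROP, drive_fwd)  ← event matches
  (M_HALT, SIG_FAR) → (M_DROP, led_on)
  (M_HALT, SIG_LOST) → (M_WAIT, beep)
  (M_HALT, SIG_FAIL) → (M_DROP, drive_fwd)
  (M_HALT, SIG_NEAR) → (M_DROP, led_on)
event = SIG_OK selects (M_DROP, drive_fwd)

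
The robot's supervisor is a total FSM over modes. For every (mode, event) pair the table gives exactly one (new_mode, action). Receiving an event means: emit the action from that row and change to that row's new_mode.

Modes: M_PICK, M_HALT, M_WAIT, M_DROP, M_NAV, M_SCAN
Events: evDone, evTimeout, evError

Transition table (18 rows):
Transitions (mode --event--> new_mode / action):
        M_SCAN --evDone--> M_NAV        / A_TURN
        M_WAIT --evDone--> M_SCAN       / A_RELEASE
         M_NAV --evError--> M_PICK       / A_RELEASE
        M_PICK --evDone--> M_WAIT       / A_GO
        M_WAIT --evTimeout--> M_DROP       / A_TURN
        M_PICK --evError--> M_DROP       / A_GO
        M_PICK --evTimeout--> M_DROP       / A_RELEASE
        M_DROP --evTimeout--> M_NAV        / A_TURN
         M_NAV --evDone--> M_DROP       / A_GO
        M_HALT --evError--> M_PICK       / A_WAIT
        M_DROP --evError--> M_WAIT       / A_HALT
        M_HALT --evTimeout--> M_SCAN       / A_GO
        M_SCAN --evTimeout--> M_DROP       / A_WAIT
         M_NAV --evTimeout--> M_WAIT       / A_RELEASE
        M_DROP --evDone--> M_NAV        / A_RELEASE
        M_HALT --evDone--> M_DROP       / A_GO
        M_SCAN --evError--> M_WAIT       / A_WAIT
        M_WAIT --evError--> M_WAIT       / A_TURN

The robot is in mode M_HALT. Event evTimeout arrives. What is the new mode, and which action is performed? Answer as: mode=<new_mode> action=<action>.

mode=M_SCAN action=A_GO

current mode = M_HALT; filter table to that mode:
  (M_HALT, evError) → (M_PICK, A_WAIT)
  (M_HALT, evTimeout) → (M_SCAN, A_GO)  ← event matches
  (M_HALT, evDone) → (M_DROP, A_GO)
event = evTimeout selects (M_SCAN, A_GO)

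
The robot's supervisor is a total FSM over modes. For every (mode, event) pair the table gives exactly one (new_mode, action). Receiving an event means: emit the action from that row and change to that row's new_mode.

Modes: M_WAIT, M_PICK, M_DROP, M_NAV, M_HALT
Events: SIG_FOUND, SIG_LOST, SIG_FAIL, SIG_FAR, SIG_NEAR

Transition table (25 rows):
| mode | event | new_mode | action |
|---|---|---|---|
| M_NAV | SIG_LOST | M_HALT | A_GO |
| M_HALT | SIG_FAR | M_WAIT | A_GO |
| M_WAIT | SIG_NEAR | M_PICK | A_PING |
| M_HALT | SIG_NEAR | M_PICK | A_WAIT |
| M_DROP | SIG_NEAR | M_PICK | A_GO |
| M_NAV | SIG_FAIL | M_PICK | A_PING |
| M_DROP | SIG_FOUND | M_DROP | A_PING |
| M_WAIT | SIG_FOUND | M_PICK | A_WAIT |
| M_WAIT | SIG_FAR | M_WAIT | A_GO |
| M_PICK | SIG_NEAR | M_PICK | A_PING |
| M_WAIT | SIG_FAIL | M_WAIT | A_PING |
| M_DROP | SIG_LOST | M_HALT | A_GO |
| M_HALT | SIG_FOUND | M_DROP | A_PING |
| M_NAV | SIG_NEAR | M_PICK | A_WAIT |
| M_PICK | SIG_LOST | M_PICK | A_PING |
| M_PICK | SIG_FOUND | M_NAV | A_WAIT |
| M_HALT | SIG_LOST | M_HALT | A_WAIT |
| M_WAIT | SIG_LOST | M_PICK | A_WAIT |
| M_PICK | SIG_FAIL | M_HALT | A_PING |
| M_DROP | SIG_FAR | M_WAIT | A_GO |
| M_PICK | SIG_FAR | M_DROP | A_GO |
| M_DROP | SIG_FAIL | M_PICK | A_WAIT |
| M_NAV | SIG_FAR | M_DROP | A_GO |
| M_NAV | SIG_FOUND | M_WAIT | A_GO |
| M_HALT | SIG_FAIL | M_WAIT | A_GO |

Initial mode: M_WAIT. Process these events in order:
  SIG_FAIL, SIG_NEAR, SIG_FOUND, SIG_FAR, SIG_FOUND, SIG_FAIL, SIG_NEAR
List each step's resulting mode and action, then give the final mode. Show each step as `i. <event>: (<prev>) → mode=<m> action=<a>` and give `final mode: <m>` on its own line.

1. SIG_FAIL: (M_WAIT) → mode=M_WAIT action=A_PING
2. SIG_NEAR: (M_WAIT) → mode=M_PICK action=A_PING
3. SIG_FOUND: (M_PICK) → mode=M_NAV action=A_WAIT
4. SIG_FAR: (M_NAV) → mode=M_DROP action=A_GO
5. SIG_FOUND: (M_DROP) → mode=M_DROP action=A_PING
6. SIG_FAIL: (M_DROP) → mode=M_PICK action=A_WAIT
7. SIG_NEAR: (M_PICK) → mode=M_PICK action=A_PING

final mode: M_PICK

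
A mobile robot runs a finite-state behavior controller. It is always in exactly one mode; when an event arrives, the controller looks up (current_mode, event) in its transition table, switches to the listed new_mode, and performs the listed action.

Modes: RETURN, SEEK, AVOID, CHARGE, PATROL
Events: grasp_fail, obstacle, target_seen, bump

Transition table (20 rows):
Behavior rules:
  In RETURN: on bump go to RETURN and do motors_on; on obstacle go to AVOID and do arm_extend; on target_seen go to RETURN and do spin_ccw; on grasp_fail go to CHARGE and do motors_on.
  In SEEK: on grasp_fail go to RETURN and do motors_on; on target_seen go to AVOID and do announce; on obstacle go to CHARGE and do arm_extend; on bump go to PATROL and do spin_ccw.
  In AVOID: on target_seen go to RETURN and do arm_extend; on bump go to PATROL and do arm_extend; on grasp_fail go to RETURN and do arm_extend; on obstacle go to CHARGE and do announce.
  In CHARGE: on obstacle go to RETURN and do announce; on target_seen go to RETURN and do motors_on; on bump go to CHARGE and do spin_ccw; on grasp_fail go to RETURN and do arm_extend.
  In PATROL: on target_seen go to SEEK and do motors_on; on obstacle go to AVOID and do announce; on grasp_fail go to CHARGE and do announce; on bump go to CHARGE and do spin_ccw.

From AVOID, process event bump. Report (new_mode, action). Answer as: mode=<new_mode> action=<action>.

current mode = AVOID; filter table to that mode:
  (AVOID, target_seen) → (RETURN, arm_extend)
  (AVOID, bump) → (PATROL, arm_extend)  ← event matches
  (AVOID, grasp_fail) → (RETURN, arm_extend)
  (AVOID, obstacle) → (CHARGE, announce)
event = bump selects (PATROL, arm_extend)

mode=PATROL action=arm_extend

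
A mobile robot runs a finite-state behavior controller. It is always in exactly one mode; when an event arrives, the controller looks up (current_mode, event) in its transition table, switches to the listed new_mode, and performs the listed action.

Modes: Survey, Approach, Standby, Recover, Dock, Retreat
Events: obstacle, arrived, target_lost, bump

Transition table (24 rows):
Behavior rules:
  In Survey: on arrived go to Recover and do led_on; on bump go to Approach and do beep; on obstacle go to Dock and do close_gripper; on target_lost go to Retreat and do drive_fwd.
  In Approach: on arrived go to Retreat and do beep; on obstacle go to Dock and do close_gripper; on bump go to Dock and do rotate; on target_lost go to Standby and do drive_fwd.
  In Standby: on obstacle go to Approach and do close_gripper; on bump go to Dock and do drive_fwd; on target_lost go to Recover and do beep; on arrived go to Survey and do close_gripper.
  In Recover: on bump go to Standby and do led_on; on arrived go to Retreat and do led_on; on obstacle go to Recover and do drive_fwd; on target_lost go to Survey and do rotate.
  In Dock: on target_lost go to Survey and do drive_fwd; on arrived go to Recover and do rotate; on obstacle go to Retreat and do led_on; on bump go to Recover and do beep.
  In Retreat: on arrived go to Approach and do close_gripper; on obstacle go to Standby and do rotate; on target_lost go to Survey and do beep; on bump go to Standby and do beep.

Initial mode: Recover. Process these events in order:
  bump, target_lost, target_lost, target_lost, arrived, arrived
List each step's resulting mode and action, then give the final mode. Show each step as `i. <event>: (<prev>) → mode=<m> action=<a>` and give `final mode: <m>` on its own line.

final mode: Retreat

1. bump: (Recover) → mode=Standby action=led_on
2. target_lost: (Standby) → mode=Recover action=beep
3. target_lost: (Recover) → mode=Survey action=rotate
4. target_lost: (Survey) → mode=Retreat action=drive_fwd
5. arrived: (Retreat) → mode=Approach action=close_gripper
6. arrived: (Approach) → mode=Retreat action=beep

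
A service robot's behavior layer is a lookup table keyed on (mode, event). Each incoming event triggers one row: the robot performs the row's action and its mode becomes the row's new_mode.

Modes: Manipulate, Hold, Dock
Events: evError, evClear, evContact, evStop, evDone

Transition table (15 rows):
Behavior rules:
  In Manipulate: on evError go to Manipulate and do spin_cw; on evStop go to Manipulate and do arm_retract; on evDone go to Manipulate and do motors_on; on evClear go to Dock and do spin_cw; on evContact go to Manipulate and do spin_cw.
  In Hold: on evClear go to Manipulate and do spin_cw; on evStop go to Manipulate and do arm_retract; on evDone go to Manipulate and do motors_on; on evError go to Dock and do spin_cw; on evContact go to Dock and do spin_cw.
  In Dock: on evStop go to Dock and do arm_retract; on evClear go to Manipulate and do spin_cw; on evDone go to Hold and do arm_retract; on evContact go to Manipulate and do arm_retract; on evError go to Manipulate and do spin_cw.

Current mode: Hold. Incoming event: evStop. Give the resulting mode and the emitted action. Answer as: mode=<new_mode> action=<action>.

mode=Manipulate action=arm_retract

current mode = Hold; filter table to that mode:
  (Hold, evClear) → (Manipulate, spin_cw)
  (Hold, evStop) → (Manipulate, arm_retract)  ← event matches
  (Hold, evDone) → (Manipulate, motors_on)
  (Hold, evError) → (Dock, spin_cw)
  (Hold, evContact) → (Dock, spin_cw)
event = evStop selects (Manipulate, arm_retract)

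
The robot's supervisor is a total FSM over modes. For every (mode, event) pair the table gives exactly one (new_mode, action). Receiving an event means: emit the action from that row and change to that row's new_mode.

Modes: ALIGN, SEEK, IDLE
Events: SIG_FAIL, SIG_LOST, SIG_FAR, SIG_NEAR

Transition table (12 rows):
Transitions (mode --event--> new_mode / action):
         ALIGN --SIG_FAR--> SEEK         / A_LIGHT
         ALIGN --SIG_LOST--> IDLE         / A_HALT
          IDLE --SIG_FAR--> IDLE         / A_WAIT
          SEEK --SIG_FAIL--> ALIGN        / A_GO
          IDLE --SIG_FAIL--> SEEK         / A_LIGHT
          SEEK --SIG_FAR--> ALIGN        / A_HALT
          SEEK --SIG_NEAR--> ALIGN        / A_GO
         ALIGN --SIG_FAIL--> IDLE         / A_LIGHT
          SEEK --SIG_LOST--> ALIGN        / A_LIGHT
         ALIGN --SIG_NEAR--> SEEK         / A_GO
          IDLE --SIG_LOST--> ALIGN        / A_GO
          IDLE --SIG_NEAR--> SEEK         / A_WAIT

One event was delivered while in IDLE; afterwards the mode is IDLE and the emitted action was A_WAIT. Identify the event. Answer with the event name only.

try SIG_FAIL: (IDLE, SIG_FAIL) → (SEEK, A_LIGHT)
try SIG_LOST: (IDLE, SIG_LOST) → (ALIGN, A_GO)
try SIG_FAR: (IDLE, SIG_FAR) → (IDLE, A_WAIT)  ← matches
try SIG_NEAR: (IDLE, SIG_NEAR) → (SEEK, A_WAIT)

SIG_FAR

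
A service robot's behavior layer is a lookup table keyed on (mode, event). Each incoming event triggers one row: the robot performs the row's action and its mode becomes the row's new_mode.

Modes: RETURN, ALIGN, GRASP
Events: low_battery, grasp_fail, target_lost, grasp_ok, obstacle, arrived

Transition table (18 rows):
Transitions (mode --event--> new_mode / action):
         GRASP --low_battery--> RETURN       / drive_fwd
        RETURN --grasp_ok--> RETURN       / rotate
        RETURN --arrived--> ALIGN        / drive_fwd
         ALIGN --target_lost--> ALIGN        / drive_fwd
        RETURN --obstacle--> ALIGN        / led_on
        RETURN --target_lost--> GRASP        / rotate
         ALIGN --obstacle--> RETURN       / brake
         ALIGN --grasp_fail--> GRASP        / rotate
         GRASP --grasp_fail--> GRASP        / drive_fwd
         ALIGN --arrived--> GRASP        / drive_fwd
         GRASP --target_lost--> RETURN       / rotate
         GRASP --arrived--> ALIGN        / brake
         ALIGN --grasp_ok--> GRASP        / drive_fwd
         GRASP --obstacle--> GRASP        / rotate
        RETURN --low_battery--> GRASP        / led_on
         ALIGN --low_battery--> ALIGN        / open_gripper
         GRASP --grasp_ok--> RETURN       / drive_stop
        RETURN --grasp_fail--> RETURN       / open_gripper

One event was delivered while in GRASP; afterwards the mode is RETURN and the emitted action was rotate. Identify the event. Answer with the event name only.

target_lost

try low_battery: (GRASP, low_battery) → (RETURN, drive_fwd)
try grasp_fail: (GRASP, grasp_fail) → (GRASP, drive_fwd)
try target_lost: (GRASP, target_lost) → (RETURN, rotate)  ← matches
try grasp_ok: (GRASP, grasp_ok) → (RETURN, drive_stop)
try obstacle: (GRASP, obstacle) → (GRASP, rotate)
try arrived: (GRASP, arrived) → (ALIGN, brake)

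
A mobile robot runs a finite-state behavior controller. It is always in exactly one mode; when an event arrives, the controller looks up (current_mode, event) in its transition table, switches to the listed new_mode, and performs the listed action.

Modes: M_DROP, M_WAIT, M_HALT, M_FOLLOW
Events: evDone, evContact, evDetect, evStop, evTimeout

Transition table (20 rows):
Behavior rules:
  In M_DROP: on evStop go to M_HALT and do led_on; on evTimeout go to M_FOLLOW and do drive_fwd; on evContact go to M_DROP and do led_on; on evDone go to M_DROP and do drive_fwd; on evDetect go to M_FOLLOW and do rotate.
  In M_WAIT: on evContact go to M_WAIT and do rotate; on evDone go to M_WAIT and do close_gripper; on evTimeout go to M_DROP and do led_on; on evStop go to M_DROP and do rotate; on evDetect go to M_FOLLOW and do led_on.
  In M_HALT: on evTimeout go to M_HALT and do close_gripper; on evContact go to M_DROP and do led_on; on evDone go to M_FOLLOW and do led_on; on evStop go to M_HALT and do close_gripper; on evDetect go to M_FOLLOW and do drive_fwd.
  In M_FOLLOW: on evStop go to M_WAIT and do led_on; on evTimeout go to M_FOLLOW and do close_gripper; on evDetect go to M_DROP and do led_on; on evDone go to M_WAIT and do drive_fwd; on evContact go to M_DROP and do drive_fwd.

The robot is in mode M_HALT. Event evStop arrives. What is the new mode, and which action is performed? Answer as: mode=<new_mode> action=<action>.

current mode = M_HALT; filter table to that mode:
  (M_HALT, evTimeout) → (M_HALT, close_gripper)
  (M_HALT, evContact) → (M_DROP, led_on)
  (M_HALT, evDone) → (M_FOLLOW, led_on)
  (M_HALT, evStop) → (M_HALT, close_gripper)  ← event matches
  (M_HALT, evDetect) → (M_FOLLOW, drive_fwd)
event = evStop selects (M_HALT, close_gripper)

mode=M_HALT action=close_gripper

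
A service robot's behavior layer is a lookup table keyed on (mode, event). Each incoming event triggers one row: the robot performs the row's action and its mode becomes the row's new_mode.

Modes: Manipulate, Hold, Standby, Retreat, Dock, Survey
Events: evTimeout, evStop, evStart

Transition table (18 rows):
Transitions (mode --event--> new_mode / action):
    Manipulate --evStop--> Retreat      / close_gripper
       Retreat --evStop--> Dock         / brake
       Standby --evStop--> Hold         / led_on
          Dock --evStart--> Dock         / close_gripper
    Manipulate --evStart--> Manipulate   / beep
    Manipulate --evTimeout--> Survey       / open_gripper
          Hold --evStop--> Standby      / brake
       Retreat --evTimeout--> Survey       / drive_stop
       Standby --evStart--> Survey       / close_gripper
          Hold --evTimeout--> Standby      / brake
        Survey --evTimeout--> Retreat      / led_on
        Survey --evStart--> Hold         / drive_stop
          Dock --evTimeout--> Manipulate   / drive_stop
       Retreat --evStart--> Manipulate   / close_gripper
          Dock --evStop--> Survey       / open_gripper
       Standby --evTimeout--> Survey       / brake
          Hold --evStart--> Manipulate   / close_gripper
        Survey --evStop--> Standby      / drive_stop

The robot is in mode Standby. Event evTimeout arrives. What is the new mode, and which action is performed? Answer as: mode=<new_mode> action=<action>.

current mode = Standby; filter table to that mode:
  (Standby, evStop) → (Hold, led_on)
  (Standby, evStart) → (Survey, close_gripper)
  (Standby, evTimeout) → (Survey, brake)  ← event matches
event = evTimeout selects (Survey, brake)

mode=Survey action=brake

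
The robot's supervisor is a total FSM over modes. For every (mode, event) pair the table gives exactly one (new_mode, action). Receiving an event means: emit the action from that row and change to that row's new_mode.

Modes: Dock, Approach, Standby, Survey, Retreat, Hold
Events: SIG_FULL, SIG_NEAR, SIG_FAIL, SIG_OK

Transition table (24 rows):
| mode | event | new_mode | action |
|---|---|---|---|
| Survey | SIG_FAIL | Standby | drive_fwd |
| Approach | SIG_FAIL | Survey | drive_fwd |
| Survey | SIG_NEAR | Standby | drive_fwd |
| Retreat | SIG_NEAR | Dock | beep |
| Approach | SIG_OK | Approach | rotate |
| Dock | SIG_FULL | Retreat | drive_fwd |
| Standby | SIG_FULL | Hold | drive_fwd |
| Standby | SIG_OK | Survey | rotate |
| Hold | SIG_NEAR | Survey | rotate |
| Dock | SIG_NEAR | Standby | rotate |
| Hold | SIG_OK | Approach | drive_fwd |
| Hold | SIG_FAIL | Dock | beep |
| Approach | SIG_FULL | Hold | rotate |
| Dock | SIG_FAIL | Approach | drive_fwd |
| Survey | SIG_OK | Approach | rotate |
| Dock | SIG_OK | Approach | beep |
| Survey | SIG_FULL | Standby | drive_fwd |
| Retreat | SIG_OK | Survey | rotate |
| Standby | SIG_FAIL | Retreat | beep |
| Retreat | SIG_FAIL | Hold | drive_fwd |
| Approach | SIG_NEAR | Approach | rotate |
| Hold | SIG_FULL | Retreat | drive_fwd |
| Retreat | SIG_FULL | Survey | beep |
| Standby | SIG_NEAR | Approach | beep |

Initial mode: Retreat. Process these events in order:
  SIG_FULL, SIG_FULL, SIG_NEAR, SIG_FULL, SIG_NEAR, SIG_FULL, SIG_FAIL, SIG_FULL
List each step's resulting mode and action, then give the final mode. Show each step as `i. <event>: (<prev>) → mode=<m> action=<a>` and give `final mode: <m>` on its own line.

final mode: Survey

1. SIG_FULL: (Retreat) → mode=Survey action=beep
2. SIG_FULL: (Survey) → mode=Standby action=drive_fwd
3. SIG_NEAR: (Standby) → mode=Approach action=beep
4. SIG_FULL: (Approach) → mode=Hold action=rotate
5. SIG_NEAR: (Hold) → mode=Survey action=rotate
6. SIG_FULL: (Survey) → mode=Standby action=drive_fwd
7. SIG_FAIL: (Standby) → mode=Retreat action=beep
8. SIG_FULL: (Retreat) → mode=Survey action=beep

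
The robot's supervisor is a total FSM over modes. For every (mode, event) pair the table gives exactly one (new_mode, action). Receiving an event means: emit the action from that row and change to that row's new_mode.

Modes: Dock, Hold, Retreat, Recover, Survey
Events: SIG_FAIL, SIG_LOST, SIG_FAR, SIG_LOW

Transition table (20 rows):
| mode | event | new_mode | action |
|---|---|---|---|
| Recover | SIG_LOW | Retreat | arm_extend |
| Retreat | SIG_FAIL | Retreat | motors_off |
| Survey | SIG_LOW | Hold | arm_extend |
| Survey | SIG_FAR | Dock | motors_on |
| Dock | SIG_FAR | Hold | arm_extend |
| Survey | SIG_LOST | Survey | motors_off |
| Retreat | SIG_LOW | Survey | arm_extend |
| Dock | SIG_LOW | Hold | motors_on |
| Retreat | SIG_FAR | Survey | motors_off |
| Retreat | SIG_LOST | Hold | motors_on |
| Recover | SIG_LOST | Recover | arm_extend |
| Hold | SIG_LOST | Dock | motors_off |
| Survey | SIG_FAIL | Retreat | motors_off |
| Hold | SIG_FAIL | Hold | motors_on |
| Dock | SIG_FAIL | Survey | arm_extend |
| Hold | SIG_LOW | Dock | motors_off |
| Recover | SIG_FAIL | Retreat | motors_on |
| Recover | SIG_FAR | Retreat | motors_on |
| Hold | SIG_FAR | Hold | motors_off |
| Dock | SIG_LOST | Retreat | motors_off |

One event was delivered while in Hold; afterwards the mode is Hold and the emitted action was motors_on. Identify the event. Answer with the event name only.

SIG_FAIL

try SIG_FAIL: (Hold, SIG_FAIL) → (Hold, motors_on)  ← matches
try SIG_LOST: (Hold, SIG_LOST) → (Dock, motors_off)
try SIG_FAR: (Hold, SIG_FAR) → (Hold, motors_off)
try SIG_LOW: (Hold, SIG_LOW) → (Dock, motors_off)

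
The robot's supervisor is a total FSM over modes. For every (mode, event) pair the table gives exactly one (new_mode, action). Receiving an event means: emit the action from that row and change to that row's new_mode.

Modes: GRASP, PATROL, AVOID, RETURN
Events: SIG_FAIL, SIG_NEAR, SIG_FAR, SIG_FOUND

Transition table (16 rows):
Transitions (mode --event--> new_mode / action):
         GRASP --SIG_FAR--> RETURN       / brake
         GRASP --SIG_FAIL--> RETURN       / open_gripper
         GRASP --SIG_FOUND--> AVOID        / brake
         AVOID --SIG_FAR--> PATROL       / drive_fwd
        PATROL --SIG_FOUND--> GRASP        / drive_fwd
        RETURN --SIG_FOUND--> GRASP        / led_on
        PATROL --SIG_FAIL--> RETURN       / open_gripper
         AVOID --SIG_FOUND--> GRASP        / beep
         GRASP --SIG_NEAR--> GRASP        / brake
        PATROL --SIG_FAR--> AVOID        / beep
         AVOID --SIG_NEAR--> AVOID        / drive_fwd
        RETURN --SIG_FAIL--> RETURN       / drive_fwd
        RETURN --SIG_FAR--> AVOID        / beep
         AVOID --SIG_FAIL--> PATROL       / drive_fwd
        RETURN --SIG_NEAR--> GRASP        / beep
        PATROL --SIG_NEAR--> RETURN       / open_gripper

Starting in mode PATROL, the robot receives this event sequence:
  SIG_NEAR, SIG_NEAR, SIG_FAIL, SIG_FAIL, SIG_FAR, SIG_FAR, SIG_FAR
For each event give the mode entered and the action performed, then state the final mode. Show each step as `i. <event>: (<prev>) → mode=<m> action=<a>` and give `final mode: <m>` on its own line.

1. SIG_NEAR: (PATROL) → mode=RETURN action=open_gripper
2. SIG_NEAR: (RETURN) → mode=GRASP action=beep
3. SIG_FAIL: (GRASP) → mode=RETURN action=open_gripper
4. SIG_FAIL: (RETURN) → mode=RETURN action=drive_fwd
5. SIG_FAR: (RETURN) → mode=AVOID action=beep
6. SIG_FAR: (AVOID) → mode=PATROL action=drive_fwd
7. SIG_FAR: (PATROL) → mode=AVOID action=beep

final mode: AVOID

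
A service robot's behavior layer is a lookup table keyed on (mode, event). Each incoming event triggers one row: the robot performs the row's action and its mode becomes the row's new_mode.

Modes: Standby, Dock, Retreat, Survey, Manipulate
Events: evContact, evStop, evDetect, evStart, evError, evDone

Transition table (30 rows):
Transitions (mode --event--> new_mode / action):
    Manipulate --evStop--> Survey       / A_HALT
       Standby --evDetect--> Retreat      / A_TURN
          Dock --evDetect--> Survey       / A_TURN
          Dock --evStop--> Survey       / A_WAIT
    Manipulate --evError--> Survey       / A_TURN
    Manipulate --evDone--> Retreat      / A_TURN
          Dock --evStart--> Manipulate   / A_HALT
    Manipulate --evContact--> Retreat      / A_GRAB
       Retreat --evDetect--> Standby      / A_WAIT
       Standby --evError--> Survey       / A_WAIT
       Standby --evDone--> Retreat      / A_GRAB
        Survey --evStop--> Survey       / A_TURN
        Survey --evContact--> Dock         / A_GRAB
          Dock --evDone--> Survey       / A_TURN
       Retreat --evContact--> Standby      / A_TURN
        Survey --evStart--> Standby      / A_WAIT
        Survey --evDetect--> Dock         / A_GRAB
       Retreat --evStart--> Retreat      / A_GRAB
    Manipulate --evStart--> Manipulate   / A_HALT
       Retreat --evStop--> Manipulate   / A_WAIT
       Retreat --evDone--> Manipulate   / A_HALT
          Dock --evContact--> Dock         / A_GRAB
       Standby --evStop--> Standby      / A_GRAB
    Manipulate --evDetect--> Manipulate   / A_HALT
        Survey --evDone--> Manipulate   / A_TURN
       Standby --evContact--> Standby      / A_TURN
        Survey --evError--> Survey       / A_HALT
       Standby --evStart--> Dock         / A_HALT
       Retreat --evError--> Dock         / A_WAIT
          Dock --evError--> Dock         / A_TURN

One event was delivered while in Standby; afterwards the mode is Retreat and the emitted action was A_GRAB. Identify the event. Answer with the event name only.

try evContact: (Standby, evContact) → (Standby, A_TURN)
try evStop: (Standby, evStop) → (Standby, A_GRAB)
try evDetect: (Standby, evDetect) → (Retreat, A_TURN)
try evStart: (Standby, evStart) → (Dock, A_HALT)
try evError: (Standby, evError) → (Survey, A_WAIT)
try evDone: (Standby, evDone) → (Retreat, A_GRAB)  ← matches

evDone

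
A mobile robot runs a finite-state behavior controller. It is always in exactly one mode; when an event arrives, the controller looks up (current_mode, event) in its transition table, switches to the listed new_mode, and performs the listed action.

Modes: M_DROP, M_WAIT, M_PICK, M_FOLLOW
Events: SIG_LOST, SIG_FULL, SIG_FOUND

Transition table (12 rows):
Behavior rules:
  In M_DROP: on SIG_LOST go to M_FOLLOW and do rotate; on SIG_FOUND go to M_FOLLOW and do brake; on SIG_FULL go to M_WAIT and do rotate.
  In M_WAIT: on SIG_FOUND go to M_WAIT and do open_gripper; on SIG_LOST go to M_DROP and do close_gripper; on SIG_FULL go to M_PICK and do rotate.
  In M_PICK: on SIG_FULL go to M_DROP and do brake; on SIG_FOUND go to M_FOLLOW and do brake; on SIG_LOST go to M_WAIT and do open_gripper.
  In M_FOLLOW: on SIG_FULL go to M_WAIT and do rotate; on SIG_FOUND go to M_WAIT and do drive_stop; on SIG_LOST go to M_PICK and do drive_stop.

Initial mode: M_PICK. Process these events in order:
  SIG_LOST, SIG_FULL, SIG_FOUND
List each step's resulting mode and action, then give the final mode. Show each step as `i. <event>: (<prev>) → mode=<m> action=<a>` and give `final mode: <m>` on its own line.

final mode: M_FOLLOW

1. SIG_LOST: (M_PICK) → mode=M_WAIT action=open_gripper
2. SIG_FULL: (M_WAIT) → mode=M_PICK action=rotate
3. SIG_FOUND: (M_PICK) → mode=M_FOLLOW action=brake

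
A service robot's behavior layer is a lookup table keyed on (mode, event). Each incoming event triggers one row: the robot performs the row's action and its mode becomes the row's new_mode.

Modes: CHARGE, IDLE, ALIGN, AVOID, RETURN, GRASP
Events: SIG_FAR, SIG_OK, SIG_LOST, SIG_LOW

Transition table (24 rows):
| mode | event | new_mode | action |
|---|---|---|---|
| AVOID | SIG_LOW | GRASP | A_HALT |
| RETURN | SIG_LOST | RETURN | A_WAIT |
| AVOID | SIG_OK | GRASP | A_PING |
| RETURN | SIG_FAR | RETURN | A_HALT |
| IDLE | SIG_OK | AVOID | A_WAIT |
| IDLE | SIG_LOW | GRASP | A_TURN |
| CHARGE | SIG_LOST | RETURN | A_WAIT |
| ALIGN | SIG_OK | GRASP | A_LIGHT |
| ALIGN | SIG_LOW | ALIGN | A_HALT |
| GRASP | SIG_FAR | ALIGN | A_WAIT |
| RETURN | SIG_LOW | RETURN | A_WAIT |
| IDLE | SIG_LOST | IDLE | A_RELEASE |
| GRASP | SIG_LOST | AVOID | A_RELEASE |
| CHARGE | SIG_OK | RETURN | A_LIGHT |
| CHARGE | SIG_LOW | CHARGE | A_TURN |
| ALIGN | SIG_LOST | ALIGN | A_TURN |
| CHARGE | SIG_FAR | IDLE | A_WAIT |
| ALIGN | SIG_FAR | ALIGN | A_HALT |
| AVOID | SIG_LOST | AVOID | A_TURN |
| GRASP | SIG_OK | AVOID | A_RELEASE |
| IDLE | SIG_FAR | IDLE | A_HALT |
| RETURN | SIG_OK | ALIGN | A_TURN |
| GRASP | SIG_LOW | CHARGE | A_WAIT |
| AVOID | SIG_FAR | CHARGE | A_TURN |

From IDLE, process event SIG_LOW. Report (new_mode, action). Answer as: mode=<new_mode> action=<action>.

mode=GRASP action=A_TURN

current mode = IDLE; filter table to that mode:
  (IDLE, SIG_OK) → (AVOID, A_WAIT)
  (IDLE, SIG_LOW) → (GRASP, A_TURN)  ← event matches
  (IDLE, SIG_LOST) → (IDLE, A_RELEASE)
  (IDLE, SIG_FAR) → (IDLE, A_HALT)
event = SIG_LOW selects (GRASP, A_TURN)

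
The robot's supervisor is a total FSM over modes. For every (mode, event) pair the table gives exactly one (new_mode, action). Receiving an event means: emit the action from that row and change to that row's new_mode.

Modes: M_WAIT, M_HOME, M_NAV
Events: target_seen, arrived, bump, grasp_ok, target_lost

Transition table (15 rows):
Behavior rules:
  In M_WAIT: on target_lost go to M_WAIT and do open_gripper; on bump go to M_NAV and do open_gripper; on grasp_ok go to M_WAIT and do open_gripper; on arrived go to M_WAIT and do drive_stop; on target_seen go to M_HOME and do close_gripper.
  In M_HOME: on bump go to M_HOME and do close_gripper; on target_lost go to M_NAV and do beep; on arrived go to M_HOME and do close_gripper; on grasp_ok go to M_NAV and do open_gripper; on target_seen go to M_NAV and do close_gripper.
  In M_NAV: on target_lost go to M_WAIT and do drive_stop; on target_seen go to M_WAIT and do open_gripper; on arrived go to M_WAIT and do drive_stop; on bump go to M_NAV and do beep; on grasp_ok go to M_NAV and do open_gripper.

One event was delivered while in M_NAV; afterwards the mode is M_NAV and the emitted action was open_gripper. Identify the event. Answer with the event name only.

try target_seen: (M_NAV, target_seen) → (M_WAIT, open_gripper)
try arrived: (M_NAV, arrived) → (M_WAIT, drive_stop)
try bump: (M_NAV, bump) → (M_NAV, beep)
try grasp_ok: (M_NAV, grasp_ok) → (M_NAV, open_gripper)  ← matches
try target_lost: (M_NAV, target_lost) → (M_WAIT, drive_stop)

grasp_ok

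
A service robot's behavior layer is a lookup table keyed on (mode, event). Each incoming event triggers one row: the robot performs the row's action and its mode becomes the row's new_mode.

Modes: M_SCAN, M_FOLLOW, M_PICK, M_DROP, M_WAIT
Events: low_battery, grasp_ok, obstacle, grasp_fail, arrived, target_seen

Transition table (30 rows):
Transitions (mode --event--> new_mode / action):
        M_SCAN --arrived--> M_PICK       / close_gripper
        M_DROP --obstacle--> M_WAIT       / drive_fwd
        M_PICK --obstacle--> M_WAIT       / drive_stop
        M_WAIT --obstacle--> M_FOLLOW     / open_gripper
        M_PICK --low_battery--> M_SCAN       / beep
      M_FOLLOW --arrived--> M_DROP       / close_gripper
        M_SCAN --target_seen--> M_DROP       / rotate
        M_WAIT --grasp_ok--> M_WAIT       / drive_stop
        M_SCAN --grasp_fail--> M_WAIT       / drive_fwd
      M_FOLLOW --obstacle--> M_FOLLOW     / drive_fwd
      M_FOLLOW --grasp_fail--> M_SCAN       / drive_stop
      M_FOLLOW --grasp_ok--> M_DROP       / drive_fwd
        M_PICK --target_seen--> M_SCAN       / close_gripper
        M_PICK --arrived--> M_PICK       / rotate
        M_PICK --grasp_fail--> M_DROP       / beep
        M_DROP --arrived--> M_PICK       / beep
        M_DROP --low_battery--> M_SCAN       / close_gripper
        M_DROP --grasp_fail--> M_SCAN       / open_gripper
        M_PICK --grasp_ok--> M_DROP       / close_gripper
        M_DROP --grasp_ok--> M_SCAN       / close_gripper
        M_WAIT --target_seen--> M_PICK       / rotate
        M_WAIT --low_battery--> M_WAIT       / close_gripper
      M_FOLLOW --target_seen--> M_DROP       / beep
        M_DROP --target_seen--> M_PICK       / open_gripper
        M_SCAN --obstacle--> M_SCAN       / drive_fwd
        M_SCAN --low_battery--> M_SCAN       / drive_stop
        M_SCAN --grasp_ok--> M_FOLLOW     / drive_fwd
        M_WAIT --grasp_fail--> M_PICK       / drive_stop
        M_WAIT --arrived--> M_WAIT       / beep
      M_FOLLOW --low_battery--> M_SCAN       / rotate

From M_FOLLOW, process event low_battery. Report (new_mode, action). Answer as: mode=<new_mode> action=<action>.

current mode = M_FOLLOW; filter table to that mode:
  (M_FOLLOW, arrived) → (M_DROP, close_gripper)
  (M_FOLLOW, obstacle) → (M_FOLLOW, drive_fwd)
  (M_FOLLOW, grasp_fail) → (M_SCAN, drive_stop)
  (M_FOLLOW, grasp_ok) → (M_DROP, drive_fwd)
  (M_FOLLOW, target_seen) → (M_DROP, beep)
  (M_FOLLOW, low_battery) → (M_SCAN, rotate)  ← event matches
event = low_battery selects (M_SCAN, rotate)

mode=M_SCAN action=rotate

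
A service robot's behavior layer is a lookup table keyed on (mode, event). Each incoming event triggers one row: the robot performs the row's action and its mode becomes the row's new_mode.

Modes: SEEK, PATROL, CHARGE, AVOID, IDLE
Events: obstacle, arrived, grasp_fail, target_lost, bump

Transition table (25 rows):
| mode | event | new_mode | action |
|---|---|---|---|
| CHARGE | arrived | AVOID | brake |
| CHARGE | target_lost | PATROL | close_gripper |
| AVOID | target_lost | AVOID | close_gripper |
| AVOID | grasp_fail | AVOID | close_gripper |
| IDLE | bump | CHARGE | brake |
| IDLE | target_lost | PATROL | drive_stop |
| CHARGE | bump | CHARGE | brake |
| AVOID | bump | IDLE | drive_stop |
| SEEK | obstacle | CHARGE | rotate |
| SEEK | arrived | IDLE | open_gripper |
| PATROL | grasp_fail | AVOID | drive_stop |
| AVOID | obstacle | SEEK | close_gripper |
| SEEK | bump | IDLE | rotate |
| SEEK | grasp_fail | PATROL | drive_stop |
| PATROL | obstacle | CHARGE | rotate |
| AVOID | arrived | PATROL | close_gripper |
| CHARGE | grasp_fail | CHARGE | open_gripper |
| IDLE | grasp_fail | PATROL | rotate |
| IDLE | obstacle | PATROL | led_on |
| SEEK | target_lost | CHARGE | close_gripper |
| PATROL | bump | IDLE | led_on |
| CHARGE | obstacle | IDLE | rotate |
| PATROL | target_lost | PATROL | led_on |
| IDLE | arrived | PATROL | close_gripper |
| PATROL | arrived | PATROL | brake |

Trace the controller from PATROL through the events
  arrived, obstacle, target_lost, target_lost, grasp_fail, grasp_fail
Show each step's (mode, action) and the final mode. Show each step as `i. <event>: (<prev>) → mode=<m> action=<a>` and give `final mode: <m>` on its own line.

final mode: AVOID

1. arrived: (PATROL) → mode=PATROL action=brake
2. obstacle: (PATROL) → mode=CHARGE action=rotate
3. target_lost: (CHARGE) → mode=PATROL action=close_gripper
4. target_lost: (PATROL) → mode=PATROL action=led_on
5. grasp_fail: (PATROL) → mode=AVOID action=drive_stop
6. grasp_fail: (AVOID) → mode=AVOID action=close_gripper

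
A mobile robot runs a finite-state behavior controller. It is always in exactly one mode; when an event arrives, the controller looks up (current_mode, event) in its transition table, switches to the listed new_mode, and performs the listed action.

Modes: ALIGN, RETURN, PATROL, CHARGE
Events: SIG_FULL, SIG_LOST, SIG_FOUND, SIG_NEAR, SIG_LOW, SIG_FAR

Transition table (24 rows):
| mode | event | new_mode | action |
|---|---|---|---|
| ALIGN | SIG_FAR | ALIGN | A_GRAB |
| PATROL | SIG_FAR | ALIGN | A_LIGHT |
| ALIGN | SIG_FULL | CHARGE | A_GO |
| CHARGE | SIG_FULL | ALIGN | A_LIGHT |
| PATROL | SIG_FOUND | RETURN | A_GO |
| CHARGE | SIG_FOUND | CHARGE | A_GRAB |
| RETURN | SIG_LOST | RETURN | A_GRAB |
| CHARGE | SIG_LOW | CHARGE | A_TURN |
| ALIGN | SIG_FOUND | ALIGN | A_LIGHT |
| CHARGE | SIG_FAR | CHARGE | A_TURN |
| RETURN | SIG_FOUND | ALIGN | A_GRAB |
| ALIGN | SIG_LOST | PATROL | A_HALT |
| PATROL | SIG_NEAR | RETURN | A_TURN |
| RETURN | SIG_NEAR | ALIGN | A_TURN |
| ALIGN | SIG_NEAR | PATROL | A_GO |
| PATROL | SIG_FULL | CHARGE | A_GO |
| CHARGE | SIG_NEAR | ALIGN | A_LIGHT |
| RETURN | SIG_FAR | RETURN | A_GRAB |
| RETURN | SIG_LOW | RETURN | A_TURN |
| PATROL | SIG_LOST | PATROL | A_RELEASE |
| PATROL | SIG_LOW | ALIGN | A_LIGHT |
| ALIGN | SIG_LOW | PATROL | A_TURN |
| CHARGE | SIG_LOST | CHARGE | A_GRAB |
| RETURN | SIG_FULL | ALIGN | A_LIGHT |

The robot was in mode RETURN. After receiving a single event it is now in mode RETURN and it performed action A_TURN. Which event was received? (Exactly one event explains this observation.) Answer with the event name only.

SIG_LOW

try SIG_FULL: (RETURN, SIG_FULL) → (ALIGN, A_LIGHT)
try SIG_LOST: (RETURN, SIG_LOST) → (RETURN, A_GRAB)
try SIG_FOUND: (RETURN, SIG_FOUND) → (ALIGN, A_GRAB)
try SIG_NEAR: (RETURN, SIG_NEAR) → (ALIGN, A_TURN)
try SIG_LOW: (RETURN, SIG_LOW) → (RETURN, A_TURN)  ← matches
try SIG_FAR: (RETURN, SIG_FAR) → (RETURN, A_GRAB)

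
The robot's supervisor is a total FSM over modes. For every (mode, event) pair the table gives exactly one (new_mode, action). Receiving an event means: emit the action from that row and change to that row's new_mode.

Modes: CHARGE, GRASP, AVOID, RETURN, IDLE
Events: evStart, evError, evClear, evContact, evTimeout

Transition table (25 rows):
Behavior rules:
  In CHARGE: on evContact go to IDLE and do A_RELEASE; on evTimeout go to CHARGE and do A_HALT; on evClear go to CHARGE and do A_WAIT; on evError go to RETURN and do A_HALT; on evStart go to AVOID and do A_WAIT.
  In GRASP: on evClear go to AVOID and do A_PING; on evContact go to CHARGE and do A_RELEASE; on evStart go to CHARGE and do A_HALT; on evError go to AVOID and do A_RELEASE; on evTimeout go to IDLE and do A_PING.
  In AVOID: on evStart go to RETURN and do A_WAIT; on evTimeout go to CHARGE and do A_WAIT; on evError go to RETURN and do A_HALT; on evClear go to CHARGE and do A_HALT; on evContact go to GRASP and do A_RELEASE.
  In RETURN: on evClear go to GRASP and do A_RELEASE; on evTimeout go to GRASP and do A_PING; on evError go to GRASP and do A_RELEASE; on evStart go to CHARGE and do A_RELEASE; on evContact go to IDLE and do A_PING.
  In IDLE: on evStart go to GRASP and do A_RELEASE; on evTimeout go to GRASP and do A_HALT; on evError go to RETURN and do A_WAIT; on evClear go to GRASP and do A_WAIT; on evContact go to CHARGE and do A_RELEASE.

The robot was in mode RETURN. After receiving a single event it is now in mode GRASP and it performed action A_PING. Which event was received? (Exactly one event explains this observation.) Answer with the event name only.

try evStart: (RETURN, evStart) → (CHARGE, A_RELEASE)
try evError: (RETURN, evError) → (GRASP, A_RELEASE)
try evClear: (RETURN, evClear) → (GRASP, A_RELEASE)
try evContact: (RETURN, evContact) → (IDLE, A_PING)
try evTimeout: (RETURN, evTimeout) → (GRASP, A_PING)  ← matches

evTimeout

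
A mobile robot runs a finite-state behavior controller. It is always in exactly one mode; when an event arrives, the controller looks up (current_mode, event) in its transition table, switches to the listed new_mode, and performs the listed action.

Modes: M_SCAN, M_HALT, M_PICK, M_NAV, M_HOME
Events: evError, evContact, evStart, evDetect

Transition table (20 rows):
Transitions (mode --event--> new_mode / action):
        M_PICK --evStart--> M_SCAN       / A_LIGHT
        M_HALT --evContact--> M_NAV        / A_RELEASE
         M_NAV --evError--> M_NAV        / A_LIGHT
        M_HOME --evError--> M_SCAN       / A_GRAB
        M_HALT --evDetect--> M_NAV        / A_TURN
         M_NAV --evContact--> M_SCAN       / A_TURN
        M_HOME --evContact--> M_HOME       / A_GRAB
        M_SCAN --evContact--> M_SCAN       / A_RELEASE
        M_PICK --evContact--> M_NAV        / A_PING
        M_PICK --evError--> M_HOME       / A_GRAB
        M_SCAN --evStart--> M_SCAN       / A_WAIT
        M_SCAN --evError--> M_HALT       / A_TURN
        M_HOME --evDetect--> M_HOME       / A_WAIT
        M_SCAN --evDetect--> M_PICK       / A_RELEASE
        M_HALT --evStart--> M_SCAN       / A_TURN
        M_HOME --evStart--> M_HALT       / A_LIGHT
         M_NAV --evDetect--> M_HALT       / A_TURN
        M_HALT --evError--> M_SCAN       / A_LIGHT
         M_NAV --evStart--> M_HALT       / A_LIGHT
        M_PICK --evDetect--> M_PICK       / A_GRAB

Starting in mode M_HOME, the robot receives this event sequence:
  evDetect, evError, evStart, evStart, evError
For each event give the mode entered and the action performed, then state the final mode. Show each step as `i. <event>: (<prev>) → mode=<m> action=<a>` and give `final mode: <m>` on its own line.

1. evDetect: (M_HOME) → mode=M_HOME action=A_WAIT
2. evError: (M_HOME) → mode=M_SCAN action=A_GRAB
3. evStart: (M_SCAN) → mode=M_SCAN action=A_WAIT
4. evStart: (M_SCAN) → mode=M_SCAN action=A_WAIT
5. evError: (M_SCAN) → mode=M_HALT action=A_TURN

final mode: M_HALT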